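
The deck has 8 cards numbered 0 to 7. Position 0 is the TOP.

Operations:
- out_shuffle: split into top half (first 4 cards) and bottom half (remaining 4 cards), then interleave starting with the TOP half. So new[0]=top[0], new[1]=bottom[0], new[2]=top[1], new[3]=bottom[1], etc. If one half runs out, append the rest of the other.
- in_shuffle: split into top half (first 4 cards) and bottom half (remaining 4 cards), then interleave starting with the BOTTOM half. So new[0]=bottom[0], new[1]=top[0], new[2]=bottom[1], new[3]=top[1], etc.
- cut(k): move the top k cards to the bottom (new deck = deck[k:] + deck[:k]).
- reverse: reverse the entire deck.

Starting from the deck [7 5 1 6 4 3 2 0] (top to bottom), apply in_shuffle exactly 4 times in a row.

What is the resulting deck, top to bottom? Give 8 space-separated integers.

Answer: 6 0 1 2 5 3 7 4

Derivation:
After op 1 (in_shuffle): [4 7 3 5 2 1 0 6]
After op 2 (in_shuffle): [2 4 1 7 0 3 6 5]
After op 3 (in_shuffle): [0 2 3 4 6 1 5 7]
After op 4 (in_shuffle): [6 0 1 2 5 3 7 4]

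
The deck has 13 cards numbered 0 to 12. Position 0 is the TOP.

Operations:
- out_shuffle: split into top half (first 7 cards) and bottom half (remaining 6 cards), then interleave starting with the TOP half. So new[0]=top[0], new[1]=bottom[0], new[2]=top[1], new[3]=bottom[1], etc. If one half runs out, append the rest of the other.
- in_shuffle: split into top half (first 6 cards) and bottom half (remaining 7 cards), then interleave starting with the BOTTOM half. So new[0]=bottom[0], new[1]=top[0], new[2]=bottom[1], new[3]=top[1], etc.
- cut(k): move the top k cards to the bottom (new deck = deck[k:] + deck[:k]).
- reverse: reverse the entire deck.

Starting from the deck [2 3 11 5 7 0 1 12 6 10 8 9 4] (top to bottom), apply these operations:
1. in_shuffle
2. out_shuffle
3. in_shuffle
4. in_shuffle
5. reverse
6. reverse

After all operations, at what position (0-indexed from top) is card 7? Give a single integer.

Answer: 10

Derivation:
After op 1 (in_shuffle): [1 2 12 3 6 11 10 5 8 7 9 0 4]
After op 2 (out_shuffle): [1 5 2 8 12 7 3 9 6 0 11 4 10]
After op 3 (in_shuffle): [3 1 9 5 6 2 0 8 11 12 4 7 10]
After op 4 (in_shuffle): [0 3 8 1 11 9 12 5 4 6 7 2 10]
After op 5 (reverse): [10 2 7 6 4 5 12 9 11 1 8 3 0]
After op 6 (reverse): [0 3 8 1 11 9 12 5 4 6 7 2 10]
Card 7 is at position 10.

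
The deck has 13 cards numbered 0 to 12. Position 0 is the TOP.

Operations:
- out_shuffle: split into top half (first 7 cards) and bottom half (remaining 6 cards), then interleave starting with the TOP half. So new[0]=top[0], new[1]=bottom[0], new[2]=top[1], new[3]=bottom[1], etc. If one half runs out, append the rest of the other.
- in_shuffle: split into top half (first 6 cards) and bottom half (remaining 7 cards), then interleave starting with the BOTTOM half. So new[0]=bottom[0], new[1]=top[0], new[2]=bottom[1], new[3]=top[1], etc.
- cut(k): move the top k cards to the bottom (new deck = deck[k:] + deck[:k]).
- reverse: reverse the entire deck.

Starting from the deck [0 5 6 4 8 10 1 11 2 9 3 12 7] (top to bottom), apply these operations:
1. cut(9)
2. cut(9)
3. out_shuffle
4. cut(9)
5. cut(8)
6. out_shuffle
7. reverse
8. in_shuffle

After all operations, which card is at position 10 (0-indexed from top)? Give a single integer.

Answer: 8

Derivation:
After op 1 (cut(9)): [9 3 12 7 0 5 6 4 8 10 1 11 2]
After op 2 (cut(9)): [10 1 11 2 9 3 12 7 0 5 6 4 8]
After op 3 (out_shuffle): [10 7 1 0 11 5 2 6 9 4 3 8 12]
After op 4 (cut(9)): [4 3 8 12 10 7 1 0 11 5 2 6 9]
After op 5 (cut(8)): [11 5 2 6 9 4 3 8 12 10 7 1 0]
After op 6 (out_shuffle): [11 8 5 12 2 10 6 7 9 1 4 0 3]
After op 7 (reverse): [3 0 4 1 9 7 6 10 2 12 5 8 11]
After op 8 (in_shuffle): [6 3 10 0 2 4 12 1 5 9 8 7 11]
Position 10: card 8.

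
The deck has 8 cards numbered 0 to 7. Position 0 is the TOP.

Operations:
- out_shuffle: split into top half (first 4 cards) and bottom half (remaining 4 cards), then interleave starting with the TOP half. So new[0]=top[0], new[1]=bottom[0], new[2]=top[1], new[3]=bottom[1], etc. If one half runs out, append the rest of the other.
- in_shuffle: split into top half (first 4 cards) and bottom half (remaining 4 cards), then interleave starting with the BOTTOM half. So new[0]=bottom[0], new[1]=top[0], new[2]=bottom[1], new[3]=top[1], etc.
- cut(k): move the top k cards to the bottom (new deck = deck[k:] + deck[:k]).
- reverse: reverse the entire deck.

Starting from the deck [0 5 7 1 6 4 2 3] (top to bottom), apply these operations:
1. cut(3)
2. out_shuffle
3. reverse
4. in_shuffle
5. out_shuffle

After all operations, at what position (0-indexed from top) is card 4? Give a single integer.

After op 1 (cut(3)): [1 6 4 2 3 0 5 7]
After op 2 (out_shuffle): [1 3 6 0 4 5 2 7]
After op 3 (reverse): [7 2 5 4 0 6 3 1]
After op 4 (in_shuffle): [0 7 6 2 3 5 1 4]
After op 5 (out_shuffle): [0 3 7 5 6 1 2 4]
Card 4 is at position 7.

Answer: 7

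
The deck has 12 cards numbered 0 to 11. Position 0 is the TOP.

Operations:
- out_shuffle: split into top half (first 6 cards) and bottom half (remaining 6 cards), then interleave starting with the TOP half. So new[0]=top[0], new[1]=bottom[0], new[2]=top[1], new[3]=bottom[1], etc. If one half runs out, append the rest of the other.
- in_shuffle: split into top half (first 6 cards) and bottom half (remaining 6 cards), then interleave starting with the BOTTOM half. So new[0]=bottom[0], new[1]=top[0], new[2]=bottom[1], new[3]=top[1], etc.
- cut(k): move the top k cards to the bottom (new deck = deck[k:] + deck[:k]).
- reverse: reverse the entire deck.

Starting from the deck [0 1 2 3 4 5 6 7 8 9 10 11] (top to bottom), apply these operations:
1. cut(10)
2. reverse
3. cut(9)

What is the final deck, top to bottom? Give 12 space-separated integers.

Answer: 0 11 10 9 8 7 6 5 4 3 2 1

Derivation:
After op 1 (cut(10)): [10 11 0 1 2 3 4 5 6 7 8 9]
After op 2 (reverse): [9 8 7 6 5 4 3 2 1 0 11 10]
After op 3 (cut(9)): [0 11 10 9 8 7 6 5 4 3 2 1]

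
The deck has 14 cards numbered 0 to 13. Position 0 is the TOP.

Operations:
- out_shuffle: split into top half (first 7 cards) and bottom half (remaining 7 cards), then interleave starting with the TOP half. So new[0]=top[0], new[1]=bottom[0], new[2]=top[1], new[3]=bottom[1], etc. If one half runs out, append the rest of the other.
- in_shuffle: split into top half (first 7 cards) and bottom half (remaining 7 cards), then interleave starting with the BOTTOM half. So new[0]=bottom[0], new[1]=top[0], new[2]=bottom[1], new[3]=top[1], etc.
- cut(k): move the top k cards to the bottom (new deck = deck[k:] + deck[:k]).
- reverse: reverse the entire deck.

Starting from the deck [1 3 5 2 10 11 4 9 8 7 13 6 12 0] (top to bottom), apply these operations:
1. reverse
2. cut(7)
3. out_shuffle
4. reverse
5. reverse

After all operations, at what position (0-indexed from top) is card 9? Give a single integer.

Answer: 13

Derivation:
After op 1 (reverse): [0 12 6 13 7 8 9 4 11 10 2 5 3 1]
After op 2 (cut(7)): [4 11 10 2 5 3 1 0 12 6 13 7 8 9]
After op 3 (out_shuffle): [4 0 11 12 10 6 2 13 5 7 3 8 1 9]
After op 4 (reverse): [9 1 8 3 7 5 13 2 6 10 12 11 0 4]
After op 5 (reverse): [4 0 11 12 10 6 2 13 5 7 3 8 1 9]
Card 9 is at position 13.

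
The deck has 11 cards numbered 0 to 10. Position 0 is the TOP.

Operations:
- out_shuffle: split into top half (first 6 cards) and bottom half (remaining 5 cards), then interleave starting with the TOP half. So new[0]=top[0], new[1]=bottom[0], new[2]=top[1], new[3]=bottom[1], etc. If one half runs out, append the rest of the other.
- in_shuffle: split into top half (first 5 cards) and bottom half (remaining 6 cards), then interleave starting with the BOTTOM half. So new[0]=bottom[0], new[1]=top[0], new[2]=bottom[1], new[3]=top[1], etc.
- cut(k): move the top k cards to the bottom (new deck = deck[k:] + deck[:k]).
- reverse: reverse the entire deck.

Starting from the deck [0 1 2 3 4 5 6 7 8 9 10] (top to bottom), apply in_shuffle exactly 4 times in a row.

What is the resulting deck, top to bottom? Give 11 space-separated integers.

Answer: 8 6 4 2 0 9 7 5 3 1 10

Derivation:
After op 1 (in_shuffle): [5 0 6 1 7 2 8 3 9 4 10]
After op 2 (in_shuffle): [2 5 8 0 3 6 9 1 4 7 10]
After op 3 (in_shuffle): [6 2 9 5 1 8 4 0 7 3 10]
After op 4 (in_shuffle): [8 6 4 2 0 9 7 5 3 1 10]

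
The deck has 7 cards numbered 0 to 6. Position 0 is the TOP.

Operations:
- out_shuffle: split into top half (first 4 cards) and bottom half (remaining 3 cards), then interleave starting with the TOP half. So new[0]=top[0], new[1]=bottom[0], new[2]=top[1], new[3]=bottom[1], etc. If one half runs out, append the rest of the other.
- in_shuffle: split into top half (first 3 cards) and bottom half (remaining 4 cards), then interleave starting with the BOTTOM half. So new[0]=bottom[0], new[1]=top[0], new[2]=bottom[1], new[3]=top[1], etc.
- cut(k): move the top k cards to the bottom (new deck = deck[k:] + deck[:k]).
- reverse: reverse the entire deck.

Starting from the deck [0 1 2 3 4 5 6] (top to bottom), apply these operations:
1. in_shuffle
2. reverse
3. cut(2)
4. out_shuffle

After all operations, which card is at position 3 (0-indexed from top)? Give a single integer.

After op 1 (in_shuffle): [3 0 4 1 5 2 6]
After op 2 (reverse): [6 2 5 1 4 0 3]
After op 3 (cut(2)): [5 1 4 0 3 6 2]
After op 4 (out_shuffle): [5 3 1 6 4 2 0]
Position 3: card 6.

Answer: 6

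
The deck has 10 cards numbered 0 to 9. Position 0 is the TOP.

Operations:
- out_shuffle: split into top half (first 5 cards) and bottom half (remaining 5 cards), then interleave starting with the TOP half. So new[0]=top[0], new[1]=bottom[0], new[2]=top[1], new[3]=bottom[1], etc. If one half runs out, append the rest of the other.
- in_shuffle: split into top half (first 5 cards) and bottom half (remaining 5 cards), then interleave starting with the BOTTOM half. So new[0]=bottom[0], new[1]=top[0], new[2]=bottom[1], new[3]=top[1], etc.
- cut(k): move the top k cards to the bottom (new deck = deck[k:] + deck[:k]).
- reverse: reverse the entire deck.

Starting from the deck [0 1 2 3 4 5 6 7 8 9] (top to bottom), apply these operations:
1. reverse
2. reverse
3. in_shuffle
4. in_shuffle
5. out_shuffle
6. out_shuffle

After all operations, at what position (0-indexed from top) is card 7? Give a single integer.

Answer: 9

Derivation:
After op 1 (reverse): [9 8 7 6 5 4 3 2 1 0]
After op 2 (reverse): [0 1 2 3 4 5 6 7 8 9]
After op 3 (in_shuffle): [5 0 6 1 7 2 8 3 9 4]
After op 4 (in_shuffle): [2 5 8 0 3 6 9 1 4 7]
After op 5 (out_shuffle): [2 6 5 9 8 1 0 4 3 7]
After op 6 (out_shuffle): [2 1 6 0 5 4 9 3 8 7]
Card 7 is at position 9.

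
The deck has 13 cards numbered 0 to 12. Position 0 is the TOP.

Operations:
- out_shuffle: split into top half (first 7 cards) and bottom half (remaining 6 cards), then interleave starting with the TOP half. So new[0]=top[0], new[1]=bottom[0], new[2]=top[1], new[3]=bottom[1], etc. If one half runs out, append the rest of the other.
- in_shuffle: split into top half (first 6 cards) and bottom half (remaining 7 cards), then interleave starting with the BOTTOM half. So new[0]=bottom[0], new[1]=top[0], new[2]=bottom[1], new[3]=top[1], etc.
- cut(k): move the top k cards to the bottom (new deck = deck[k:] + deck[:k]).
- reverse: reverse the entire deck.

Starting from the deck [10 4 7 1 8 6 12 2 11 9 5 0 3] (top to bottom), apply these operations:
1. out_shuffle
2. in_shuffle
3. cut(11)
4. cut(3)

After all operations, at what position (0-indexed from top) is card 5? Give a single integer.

Answer: 1

Derivation:
After op 1 (out_shuffle): [10 2 4 11 7 9 1 5 8 0 6 3 12]
After op 2 (in_shuffle): [1 10 5 2 8 4 0 11 6 7 3 9 12]
After op 3 (cut(11)): [9 12 1 10 5 2 8 4 0 11 6 7 3]
After op 4 (cut(3)): [10 5 2 8 4 0 11 6 7 3 9 12 1]
Card 5 is at position 1.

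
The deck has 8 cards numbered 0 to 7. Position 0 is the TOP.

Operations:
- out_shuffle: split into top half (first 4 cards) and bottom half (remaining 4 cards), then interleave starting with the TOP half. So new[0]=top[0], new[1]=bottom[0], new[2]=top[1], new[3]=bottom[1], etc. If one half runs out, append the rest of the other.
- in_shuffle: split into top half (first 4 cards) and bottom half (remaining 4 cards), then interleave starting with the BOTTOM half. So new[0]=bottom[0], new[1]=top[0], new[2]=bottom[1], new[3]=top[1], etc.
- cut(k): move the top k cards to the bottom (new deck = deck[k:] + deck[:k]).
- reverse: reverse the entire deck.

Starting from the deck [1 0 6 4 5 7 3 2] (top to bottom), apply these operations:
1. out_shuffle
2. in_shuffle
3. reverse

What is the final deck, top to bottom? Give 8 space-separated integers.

Answer: 7 2 0 4 5 3 1 6

Derivation:
After op 1 (out_shuffle): [1 5 0 7 6 3 4 2]
After op 2 (in_shuffle): [6 1 3 5 4 0 2 7]
After op 3 (reverse): [7 2 0 4 5 3 1 6]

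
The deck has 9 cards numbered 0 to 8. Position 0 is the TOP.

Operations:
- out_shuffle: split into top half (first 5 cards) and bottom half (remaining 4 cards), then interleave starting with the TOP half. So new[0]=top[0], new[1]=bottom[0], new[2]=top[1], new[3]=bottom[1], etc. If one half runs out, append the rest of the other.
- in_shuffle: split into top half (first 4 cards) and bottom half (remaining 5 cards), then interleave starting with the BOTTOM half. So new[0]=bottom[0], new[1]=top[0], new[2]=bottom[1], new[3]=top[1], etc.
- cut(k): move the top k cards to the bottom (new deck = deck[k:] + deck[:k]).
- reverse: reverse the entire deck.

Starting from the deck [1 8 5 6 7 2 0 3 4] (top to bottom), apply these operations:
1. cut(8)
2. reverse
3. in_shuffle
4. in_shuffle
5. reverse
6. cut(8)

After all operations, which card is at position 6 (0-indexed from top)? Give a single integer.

Answer: 3

Derivation:
After op 1 (cut(8)): [4 1 8 5 6 7 2 0 3]
After op 2 (reverse): [3 0 2 7 6 5 8 1 4]
After op 3 (in_shuffle): [6 3 5 0 8 2 1 7 4]
After op 4 (in_shuffle): [8 6 2 3 1 5 7 0 4]
After op 5 (reverse): [4 0 7 5 1 3 2 6 8]
After op 6 (cut(8)): [8 4 0 7 5 1 3 2 6]
Position 6: card 3.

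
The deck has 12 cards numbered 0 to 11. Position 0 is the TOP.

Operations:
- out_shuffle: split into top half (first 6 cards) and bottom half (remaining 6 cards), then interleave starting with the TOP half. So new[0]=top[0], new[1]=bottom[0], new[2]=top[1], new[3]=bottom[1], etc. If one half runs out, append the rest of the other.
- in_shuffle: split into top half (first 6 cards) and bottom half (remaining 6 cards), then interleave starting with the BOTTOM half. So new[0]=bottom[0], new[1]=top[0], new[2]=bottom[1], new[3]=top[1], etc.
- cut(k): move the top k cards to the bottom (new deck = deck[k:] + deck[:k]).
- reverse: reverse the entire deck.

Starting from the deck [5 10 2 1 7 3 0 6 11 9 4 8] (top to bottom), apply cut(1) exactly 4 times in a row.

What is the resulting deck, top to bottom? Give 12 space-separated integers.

Answer: 7 3 0 6 11 9 4 8 5 10 2 1

Derivation:
After op 1 (cut(1)): [10 2 1 7 3 0 6 11 9 4 8 5]
After op 2 (cut(1)): [2 1 7 3 0 6 11 9 4 8 5 10]
After op 3 (cut(1)): [1 7 3 0 6 11 9 4 8 5 10 2]
After op 4 (cut(1)): [7 3 0 6 11 9 4 8 5 10 2 1]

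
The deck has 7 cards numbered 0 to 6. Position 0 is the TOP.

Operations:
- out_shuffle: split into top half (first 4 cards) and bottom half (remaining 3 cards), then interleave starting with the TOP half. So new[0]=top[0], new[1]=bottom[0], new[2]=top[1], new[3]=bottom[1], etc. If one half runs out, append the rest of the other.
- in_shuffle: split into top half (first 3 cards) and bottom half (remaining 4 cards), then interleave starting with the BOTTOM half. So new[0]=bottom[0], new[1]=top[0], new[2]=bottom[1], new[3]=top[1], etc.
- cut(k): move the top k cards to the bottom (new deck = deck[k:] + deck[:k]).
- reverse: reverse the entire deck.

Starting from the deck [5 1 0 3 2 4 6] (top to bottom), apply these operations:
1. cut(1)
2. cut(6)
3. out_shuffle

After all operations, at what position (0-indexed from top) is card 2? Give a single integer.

After op 1 (cut(1)): [1 0 3 2 4 6 5]
After op 2 (cut(6)): [5 1 0 3 2 4 6]
After op 3 (out_shuffle): [5 2 1 4 0 6 3]
Card 2 is at position 1.

Answer: 1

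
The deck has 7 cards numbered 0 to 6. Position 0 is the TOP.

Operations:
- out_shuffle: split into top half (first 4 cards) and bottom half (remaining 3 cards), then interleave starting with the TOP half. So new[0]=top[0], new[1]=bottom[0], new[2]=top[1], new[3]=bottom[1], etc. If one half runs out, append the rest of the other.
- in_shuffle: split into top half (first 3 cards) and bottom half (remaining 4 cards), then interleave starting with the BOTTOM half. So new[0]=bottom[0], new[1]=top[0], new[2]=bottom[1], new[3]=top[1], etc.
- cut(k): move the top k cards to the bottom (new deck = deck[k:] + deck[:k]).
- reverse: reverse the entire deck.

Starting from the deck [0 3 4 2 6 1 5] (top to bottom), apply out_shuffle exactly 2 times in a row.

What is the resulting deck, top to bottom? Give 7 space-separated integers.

Answer: 0 4 6 5 3 2 1

Derivation:
After op 1 (out_shuffle): [0 6 3 1 4 5 2]
After op 2 (out_shuffle): [0 4 6 5 3 2 1]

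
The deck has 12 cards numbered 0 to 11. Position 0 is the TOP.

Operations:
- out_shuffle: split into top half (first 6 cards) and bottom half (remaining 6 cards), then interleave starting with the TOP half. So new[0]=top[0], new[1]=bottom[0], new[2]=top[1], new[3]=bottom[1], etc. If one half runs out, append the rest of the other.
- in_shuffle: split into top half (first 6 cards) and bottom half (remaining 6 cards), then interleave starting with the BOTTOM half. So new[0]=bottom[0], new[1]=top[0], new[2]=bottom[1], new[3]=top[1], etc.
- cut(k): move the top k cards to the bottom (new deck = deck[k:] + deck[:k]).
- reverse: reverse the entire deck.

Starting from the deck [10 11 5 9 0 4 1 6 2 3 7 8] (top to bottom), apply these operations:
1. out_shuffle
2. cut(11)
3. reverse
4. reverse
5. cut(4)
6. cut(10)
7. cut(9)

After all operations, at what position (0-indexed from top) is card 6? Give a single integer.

Answer: 5

Derivation:
After op 1 (out_shuffle): [10 1 11 6 5 2 9 3 0 7 4 8]
After op 2 (cut(11)): [8 10 1 11 6 5 2 9 3 0 7 4]
After op 3 (reverse): [4 7 0 3 9 2 5 6 11 1 10 8]
After op 4 (reverse): [8 10 1 11 6 5 2 9 3 0 7 4]
After op 5 (cut(4)): [6 5 2 9 3 0 7 4 8 10 1 11]
After op 6 (cut(10)): [1 11 6 5 2 9 3 0 7 4 8 10]
After op 7 (cut(9)): [4 8 10 1 11 6 5 2 9 3 0 7]
Card 6 is at position 5.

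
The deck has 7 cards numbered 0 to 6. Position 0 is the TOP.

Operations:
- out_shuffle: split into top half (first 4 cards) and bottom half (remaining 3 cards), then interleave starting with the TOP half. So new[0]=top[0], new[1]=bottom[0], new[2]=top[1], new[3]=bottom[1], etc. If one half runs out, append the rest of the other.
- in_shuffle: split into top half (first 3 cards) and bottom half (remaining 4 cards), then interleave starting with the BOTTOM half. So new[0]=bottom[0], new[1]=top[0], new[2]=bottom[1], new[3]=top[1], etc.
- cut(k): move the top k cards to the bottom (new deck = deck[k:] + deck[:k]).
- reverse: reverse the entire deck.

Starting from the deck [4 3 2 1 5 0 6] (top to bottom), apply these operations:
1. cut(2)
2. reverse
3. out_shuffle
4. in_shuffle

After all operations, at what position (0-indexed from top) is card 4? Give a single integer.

Answer: 5

Derivation:
After op 1 (cut(2)): [2 1 5 0 6 4 3]
After op 2 (reverse): [3 4 6 0 5 1 2]
After op 3 (out_shuffle): [3 5 4 1 6 2 0]
After op 4 (in_shuffle): [1 3 6 5 2 4 0]
Card 4 is at position 5.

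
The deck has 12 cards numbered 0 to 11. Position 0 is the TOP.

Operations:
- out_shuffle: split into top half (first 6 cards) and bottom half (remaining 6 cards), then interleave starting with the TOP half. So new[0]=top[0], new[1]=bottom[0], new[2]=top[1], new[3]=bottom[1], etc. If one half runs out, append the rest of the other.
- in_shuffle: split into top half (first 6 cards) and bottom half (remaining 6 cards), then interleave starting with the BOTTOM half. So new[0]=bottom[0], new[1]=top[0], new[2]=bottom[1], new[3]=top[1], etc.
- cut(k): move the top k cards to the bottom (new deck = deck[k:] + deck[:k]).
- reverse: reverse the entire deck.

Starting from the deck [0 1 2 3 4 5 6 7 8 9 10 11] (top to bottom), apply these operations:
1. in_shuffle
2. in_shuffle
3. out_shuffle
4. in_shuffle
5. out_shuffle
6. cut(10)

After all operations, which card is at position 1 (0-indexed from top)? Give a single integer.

Answer: 11

Derivation:
After op 1 (in_shuffle): [6 0 7 1 8 2 9 3 10 4 11 5]
After op 2 (in_shuffle): [9 6 3 0 10 7 4 1 11 8 5 2]
After op 3 (out_shuffle): [9 4 6 1 3 11 0 8 10 5 7 2]
After op 4 (in_shuffle): [0 9 8 4 10 6 5 1 7 3 2 11]
After op 5 (out_shuffle): [0 5 9 1 8 7 4 3 10 2 6 11]
After op 6 (cut(10)): [6 11 0 5 9 1 8 7 4 3 10 2]
Position 1: card 11.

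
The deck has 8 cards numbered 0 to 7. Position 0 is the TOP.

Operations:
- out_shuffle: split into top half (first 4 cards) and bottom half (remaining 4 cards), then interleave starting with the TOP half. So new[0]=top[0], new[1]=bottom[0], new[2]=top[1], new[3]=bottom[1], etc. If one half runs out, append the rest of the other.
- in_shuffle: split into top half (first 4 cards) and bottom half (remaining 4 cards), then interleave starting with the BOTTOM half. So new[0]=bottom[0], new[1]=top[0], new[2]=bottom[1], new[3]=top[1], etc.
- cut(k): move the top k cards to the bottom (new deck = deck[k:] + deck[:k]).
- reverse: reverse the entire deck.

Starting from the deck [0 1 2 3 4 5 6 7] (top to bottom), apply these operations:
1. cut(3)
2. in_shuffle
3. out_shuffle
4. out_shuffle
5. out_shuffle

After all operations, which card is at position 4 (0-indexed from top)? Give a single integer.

After op 1 (cut(3)): [3 4 5 6 7 0 1 2]
After op 2 (in_shuffle): [7 3 0 4 1 5 2 6]
After op 3 (out_shuffle): [7 1 3 5 0 2 4 6]
After op 4 (out_shuffle): [7 0 1 2 3 4 5 6]
After op 5 (out_shuffle): [7 3 0 4 1 5 2 6]
Position 4: card 1.

Answer: 1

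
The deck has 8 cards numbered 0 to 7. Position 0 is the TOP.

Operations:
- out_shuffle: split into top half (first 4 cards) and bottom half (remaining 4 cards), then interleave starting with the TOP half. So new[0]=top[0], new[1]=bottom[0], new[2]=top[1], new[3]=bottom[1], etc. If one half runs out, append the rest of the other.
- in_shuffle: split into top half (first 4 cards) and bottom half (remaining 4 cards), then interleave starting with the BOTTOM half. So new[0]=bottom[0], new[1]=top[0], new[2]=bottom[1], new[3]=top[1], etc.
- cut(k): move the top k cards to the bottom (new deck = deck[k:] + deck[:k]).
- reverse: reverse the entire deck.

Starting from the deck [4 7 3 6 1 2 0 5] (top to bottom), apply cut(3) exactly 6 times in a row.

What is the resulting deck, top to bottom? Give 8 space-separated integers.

Answer: 3 6 1 2 0 5 4 7

Derivation:
After op 1 (cut(3)): [6 1 2 0 5 4 7 3]
After op 2 (cut(3)): [0 5 4 7 3 6 1 2]
After op 3 (cut(3)): [7 3 6 1 2 0 5 4]
After op 4 (cut(3)): [1 2 0 5 4 7 3 6]
After op 5 (cut(3)): [5 4 7 3 6 1 2 0]
After op 6 (cut(3)): [3 6 1 2 0 5 4 7]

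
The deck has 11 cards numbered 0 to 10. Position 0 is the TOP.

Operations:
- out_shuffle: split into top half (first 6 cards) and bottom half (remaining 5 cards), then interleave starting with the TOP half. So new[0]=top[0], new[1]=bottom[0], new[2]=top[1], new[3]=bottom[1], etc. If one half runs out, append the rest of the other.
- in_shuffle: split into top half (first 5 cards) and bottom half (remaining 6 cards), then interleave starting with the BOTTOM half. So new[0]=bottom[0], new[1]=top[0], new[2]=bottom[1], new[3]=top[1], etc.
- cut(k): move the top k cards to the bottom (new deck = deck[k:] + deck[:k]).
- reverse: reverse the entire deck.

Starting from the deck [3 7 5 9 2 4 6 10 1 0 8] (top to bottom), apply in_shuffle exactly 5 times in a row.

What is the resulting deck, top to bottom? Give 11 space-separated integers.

After op 1 (in_shuffle): [4 3 6 7 10 5 1 9 0 2 8]
After op 2 (in_shuffle): [5 4 1 3 9 6 0 7 2 10 8]
After op 3 (in_shuffle): [6 5 0 4 7 1 2 3 10 9 8]
After op 4 (in_shuffle): [1 6 2 5 3 0 10 4 9 7 8]
After op 5 (in_shuffle): [0 1 10 6 4 2 9 5 7 3 8]

Answer: 0 1 10 6 4 2 9 5 7 3 8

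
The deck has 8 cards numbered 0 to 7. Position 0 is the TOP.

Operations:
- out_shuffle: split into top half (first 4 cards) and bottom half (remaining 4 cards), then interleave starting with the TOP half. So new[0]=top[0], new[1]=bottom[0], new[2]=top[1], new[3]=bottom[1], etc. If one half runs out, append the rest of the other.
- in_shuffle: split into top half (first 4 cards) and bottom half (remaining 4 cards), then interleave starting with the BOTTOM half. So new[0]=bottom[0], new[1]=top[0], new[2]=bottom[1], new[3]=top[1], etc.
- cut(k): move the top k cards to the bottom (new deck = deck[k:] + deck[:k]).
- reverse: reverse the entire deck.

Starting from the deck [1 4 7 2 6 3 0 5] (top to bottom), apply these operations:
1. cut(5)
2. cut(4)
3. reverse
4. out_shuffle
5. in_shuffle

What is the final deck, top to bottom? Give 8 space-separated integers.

Answer: 0 1 7 6 3 5 4 2

Derivation:
After op 1 (cut(5)): [3 0 5 1 4 7 2 6]
After op 2 (cut(4)): [4 7 2 6 3 0 5 1]
After op 3 (reverse): [1 5 0 3 6 2 7 4]
After op 4 (out_shuffle): [1 6 5 2 0 7 3 4]
After op 5 (in_shuffle): [0 1 7 6 3 5 4 2]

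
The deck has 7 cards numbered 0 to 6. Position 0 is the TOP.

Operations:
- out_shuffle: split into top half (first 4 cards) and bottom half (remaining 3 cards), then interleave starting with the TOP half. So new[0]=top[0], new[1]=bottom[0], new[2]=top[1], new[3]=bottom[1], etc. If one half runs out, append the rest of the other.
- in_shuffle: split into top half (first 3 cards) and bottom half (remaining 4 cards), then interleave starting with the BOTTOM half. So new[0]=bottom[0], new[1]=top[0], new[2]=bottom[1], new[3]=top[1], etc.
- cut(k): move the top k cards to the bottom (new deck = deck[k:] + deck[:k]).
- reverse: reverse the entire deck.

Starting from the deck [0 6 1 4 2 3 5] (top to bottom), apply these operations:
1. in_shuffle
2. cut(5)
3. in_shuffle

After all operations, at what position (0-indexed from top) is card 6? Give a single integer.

Answer: 4

Derivation:
After op 1 (in_shuffle): [4 0 2 6 3 1 5]
After op 2 (cut(5)): [1 5 4 0 2 6 3]
After op 3 (in_shuffle): [0 1 2 5 6 4 3]
Card 6 is at position 4.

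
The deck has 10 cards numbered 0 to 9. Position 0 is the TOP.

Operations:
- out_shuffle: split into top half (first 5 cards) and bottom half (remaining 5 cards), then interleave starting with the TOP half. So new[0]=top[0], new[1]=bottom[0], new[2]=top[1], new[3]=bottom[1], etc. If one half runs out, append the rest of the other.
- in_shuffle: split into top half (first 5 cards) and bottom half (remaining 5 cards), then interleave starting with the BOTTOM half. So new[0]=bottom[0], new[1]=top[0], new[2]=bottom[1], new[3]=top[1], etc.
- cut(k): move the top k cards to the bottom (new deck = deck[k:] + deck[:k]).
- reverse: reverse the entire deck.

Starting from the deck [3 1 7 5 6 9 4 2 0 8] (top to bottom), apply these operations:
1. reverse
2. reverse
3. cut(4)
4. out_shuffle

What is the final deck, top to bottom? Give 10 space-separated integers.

Answer: 6 8 9 3 4 1 2 7 0 5

Derivation:
After op 1 (reverse): [8 0 2 4 9 6 5 7 1 3]
After op 2 (reverse): [3 1 7 5 6 9 4 2 0 8]
After op 3 (cut(4)): [6 9 4 2 0 8 3 1 7 5]
After op 4 (out_shuffle): [6 8 9 3 4 1 2 7 0 5]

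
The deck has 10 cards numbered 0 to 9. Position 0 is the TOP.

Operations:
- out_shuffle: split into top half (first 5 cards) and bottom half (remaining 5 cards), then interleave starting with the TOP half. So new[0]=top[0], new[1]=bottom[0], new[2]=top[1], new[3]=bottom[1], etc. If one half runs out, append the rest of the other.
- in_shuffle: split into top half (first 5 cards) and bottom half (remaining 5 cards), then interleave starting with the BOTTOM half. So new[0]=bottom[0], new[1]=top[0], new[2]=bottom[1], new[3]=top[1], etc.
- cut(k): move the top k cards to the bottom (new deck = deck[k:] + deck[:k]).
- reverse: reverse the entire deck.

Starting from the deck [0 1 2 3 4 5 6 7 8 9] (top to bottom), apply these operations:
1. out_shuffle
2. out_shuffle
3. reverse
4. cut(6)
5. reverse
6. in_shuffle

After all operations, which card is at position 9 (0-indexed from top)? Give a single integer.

Answer: 2

Derivation:
After op 1 (out_shuffle): [0 5 1 6 2 7 3 8 4 9]
After op 2 (out_shuffle): [0 7 5 3 1 8 6 4 2 9]
After op 3 (reverse): [9 2 4 6 8 1 3 5 7 0]
After op 4 (cut(6)): [3 5 7 0 9 2 4 6 8 1]
After op 5 (reverse): [1 8 6 4 2 9 0 7 5 3]
After op 6 (in_shuffle): [9 1 0 8 7 6 5 4 3 2]
Position 9: card 2.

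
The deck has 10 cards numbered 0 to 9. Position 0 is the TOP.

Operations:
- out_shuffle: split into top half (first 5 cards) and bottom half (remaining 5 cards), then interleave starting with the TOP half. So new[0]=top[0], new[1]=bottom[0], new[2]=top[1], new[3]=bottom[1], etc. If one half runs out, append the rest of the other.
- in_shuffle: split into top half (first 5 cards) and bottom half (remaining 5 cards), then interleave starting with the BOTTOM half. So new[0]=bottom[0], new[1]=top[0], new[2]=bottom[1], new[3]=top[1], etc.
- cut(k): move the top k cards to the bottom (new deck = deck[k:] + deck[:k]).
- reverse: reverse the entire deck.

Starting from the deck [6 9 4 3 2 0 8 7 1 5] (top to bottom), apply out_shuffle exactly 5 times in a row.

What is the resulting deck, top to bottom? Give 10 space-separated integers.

After op 1 (out_shuffle): [6 0 9 8 4 7 3 1 2 5]
After op 2 (out_shuffle): [6 7 0 3 9 1 8 2 4 5]
After op 3 (out_shuffle): [6 1 7 8 0 2 3 4 9 5]
After op 4 (out_shuffle): [6 2 1 3 7 4 8 9 0 5]
After op 5 (out_shuffle): [6 4 2 8 1 9 3 0 7 5]

Answer: 6 4 2 8 1 9 3 0 7 5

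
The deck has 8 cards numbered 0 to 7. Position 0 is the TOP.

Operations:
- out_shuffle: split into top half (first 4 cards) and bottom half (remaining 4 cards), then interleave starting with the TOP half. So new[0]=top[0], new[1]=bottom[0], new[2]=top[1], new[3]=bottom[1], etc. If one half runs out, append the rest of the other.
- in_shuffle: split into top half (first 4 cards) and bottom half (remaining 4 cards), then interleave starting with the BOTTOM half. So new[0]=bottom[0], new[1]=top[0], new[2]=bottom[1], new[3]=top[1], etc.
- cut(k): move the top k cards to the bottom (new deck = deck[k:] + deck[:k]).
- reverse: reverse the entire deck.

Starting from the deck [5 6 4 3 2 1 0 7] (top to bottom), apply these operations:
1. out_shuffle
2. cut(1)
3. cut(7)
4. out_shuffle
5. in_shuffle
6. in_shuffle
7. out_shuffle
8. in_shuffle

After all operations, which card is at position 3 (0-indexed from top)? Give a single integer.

Answer: 7

Derivation:
After op 1 (out_shuffle): [5 2 6 1 4 0 3 7]
After op 2 (cut(1)): [2 6 1 4 0 3 7 5]
After op 3 (cut(7)): [5 2 6 1 4 0 3 7]
After op 4 (out_shuffle): [5 4 2 0 6 3 1 7]
After op 5 (in_shuffle): [6 5 3 4 1 2 7 0]
After op 6 (in_shuffle): [1 6 2 5 7 3 0 4]
After op 7 (out_shuffle): [1 7 6 3 2 0 5 4]
After op 8 (in_shuffle): [2 1 0 7 5 6 4 3]
Position 3: card 7.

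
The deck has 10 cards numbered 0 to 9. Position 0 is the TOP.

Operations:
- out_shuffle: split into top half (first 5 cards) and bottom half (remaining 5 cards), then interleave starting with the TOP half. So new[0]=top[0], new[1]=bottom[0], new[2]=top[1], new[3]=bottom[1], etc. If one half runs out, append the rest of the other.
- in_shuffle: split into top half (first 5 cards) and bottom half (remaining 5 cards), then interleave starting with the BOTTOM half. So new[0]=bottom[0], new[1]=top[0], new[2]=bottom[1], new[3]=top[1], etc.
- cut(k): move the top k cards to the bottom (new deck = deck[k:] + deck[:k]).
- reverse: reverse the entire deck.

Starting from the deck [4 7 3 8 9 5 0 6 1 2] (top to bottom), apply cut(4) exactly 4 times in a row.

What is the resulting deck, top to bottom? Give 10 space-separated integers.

After op 1 (cut(4)): [9 5 0 6 1 2 4 7 3 8]
After op 2 (cut(4)): [1 2 4 7 3 8 9 5 0 6]
After op 3 (cut(4)): [3 8 9 5 0 6 1 2 4 7]
After op 4 (cut(4)): [0 6 1 2 4 7 3 8 9 5]

Answer: 0 6 1 2 4 7 3 8 9 5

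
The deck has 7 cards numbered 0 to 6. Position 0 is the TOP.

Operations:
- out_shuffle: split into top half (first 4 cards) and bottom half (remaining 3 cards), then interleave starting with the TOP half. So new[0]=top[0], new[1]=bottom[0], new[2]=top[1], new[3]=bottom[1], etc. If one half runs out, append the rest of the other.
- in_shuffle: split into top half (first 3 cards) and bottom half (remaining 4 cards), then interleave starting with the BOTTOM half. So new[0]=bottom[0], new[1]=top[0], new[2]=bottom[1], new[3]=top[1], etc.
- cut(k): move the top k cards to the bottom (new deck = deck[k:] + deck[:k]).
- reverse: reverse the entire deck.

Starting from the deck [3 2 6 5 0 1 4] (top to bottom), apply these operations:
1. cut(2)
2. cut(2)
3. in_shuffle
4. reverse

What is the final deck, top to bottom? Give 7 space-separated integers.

After op 1 (cut(2)): [6 5 0 1 4 3 2]
After op 2 (cut(2)): [0 1 4 3 2 6 5]
After op 3 (in_shuffle): [3 0 2 1 6 4 5]
After op 4 (reverse): [5 4 6 1 2 0 3]

Answer: 5 4 6 1 2 0 3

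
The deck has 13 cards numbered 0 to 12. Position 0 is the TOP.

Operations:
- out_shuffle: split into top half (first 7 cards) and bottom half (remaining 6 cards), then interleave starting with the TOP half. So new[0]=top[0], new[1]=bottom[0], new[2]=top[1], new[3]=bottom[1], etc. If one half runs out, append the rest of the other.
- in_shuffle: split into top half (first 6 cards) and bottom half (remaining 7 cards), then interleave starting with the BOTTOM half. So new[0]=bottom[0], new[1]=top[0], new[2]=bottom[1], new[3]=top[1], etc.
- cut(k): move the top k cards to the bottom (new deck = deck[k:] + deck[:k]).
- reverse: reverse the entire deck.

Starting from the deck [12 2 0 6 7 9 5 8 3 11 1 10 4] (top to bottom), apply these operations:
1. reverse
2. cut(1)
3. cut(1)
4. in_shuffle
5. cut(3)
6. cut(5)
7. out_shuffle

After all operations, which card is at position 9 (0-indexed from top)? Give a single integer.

Answer: 2

Derivation:
After op 1 (reverse): [4 10 1 11 3 8 5 9 7 6 0 2 12]
After op 2 (cut(1)): [10 1 11 3 8 5 9 7 6 0 2 12 4]
After op 3 (cut(1)): [1 11 3 8 5 9 7 6 0 2 12 4 10]
After op 4 (in_shuffle): [7 1 6 11 0 3 2 8 12 5 4 9 10]
After op 5 (cut(3)): [11 0 3 2 8 12 5 4 9 10 7 1 6]
After op 6 (cut(5)): [12 5 4 9 10 7 1 6 11 0 3 2 8]
After op 7 (out_shuffle): [12 6 5 11 4 0 9 3 10 2 7 8 1]
Position 9: card 2.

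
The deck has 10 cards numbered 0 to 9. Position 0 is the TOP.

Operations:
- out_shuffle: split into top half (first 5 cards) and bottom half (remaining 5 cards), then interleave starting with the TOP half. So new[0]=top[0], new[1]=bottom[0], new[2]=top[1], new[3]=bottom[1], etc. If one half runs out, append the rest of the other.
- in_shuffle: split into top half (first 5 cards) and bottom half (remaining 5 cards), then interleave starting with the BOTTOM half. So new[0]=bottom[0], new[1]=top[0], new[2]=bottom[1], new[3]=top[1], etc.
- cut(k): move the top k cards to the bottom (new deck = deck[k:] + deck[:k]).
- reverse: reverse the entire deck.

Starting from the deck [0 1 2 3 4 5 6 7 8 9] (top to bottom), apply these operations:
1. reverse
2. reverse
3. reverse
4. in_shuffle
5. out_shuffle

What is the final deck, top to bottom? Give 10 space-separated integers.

After op 1 (reverse): [9 8 7 6 5 4 3 2 1 0]
After op 2 (reverse): [0 1 2 3 4 5 6 7 8 9]
After op 3 (reverse): [9 8 7 6 5 4 3 2 1 0]
After op 4 (in_shuffle): [4 9 3 8 2 7 1 6 0 5]
After op 5 (out_shuffle): [4 7 9 1 3 6 8 0 2 5]

Answer: 4 7 9 1 3 6 8 0 2 5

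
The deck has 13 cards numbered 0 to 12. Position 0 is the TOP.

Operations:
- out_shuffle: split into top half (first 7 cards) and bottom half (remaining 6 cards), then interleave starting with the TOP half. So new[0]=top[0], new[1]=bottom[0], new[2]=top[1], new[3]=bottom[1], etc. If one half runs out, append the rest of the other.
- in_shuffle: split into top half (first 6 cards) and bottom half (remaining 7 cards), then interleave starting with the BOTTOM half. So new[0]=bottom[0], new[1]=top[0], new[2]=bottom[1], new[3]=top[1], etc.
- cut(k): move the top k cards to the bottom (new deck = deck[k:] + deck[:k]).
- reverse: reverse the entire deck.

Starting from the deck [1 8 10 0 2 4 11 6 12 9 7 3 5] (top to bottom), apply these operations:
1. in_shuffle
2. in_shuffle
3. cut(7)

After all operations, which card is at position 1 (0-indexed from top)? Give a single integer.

After op 1 (in_shuffle): [11 1 6 8 12 10 9 0 7 2 3 4 5]
After op 2 (in_shuffle): [9 11 0 1 7 6 2 8 3 12 4 10 5]
After op 3 (cut(7)): [8 3 12 4 10 5 9 11 0 1 7 6 2]
Position 1: card 3.

Answer: 3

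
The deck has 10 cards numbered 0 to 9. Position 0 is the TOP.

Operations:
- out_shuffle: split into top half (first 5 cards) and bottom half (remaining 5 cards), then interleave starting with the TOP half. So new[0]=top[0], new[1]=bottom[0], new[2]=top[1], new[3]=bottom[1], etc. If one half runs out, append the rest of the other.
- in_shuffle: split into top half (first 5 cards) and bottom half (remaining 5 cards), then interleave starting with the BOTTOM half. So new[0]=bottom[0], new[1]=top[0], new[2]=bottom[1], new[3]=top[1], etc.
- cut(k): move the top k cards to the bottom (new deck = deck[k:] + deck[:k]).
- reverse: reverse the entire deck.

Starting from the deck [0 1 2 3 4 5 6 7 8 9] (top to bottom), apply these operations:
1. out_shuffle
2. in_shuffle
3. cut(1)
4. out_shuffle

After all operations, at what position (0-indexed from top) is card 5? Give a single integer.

After op 1 (out_shuffle): [0 5 1 6 2 7 3 8 4 9]
After op 2 (in_shuffle): [7 0 3 5 8 1 4 6 9 2]
After op 3 (cut(1)): [0 3 5 8 1 4 6 9 2 7]
After op 4 (out_shuffle): [0 4 3 6 5 9 8 2 1 7]
Card 5 is at position 4.

Answer: 4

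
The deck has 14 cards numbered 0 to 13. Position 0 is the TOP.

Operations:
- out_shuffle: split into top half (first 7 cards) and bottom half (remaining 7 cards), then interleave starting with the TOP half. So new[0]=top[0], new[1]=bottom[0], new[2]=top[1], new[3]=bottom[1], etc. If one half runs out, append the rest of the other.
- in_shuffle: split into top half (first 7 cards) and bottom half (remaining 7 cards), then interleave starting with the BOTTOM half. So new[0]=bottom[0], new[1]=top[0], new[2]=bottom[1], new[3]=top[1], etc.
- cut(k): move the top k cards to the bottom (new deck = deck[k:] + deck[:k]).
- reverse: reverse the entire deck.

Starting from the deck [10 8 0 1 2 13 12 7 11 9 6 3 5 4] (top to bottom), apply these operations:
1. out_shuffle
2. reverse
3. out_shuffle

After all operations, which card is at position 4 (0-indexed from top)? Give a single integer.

After op 1 (out_shuffle): [10 7 8 11 0 9 1 6 2 3 13 5 12 4]
After op 2 (reverse): [4 12 5 13 3 2 6 1 9 0 11 8 7 10]
After op 3 (out_shuffle): [4 1 12 9 5 0 13 11 3 8 2 7 6 10]
Position 4: card 5.

Answer: 5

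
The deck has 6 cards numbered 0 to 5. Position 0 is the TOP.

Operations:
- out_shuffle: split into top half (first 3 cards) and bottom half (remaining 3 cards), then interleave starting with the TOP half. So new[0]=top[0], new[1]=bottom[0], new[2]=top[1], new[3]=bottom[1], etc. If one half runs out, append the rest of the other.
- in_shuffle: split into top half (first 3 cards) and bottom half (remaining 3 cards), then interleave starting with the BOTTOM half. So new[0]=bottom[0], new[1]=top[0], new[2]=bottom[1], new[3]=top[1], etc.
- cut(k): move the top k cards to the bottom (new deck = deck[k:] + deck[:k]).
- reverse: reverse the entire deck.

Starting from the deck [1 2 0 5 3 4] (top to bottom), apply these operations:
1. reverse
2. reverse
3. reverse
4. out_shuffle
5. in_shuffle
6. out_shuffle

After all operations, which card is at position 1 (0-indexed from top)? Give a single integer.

After op 1 (reverse): [4 3 5 0 2 1]
After op 2 (reverse): [1 2 0 5 3 4]
After op 3 (reverse): [4 3 5 0 2 1]
After op 4 (out_shuffle): [4 0 3 2 5 1]
After op 5 (in_shuffle): [2 4 5 0 1 3]
After op 6 (out_shuffle): [2 0 4 1 5 3]
Position 1: card 0.

Answer: 0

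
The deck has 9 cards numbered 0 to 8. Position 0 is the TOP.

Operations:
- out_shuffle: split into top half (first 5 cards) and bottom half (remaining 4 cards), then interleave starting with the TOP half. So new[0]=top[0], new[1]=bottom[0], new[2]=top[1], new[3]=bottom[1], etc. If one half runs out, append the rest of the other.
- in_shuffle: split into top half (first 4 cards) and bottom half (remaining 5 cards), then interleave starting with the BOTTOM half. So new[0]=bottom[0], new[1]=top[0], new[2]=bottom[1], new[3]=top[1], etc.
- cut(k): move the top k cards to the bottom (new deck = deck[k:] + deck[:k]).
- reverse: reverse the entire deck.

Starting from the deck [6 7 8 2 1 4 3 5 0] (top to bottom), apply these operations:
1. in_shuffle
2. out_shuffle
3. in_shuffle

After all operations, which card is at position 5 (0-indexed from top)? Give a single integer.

After op 1 (in_shuffle): [1 6 4 7 3 8 5 2 0]
After op 2 (out_shuffle): [1 8 6 5 4 2 7 0 3]
After op 3 (in_shuffle): [4 1 2 8 7 6 0 5 3]
Position 5: card 6.

Answer: 6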